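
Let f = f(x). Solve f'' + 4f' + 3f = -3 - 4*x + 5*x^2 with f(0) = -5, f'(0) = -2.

Characteristic equation r² + 4r + 3 = 0 factors as (r + 1)(r + 3) = 0, so r = -1, -3.
Hence f_h = C1*exp(-x) + C2*exp(-3*x).
For the particular solution try f_p = A0 + A1*x + A2*x^2. Substituting and matching coefficients of each power of x gives A0 = 151/27, A1 = -52/9, A2 = 5/3, so f_p = 151/27 - 52*x/9 + 5*x^2/3.
General solution: f = 151/27 - 52*x/9 + 5*x^2/3 + C1*exp(-x) + C2*exp(-3*x).
Apply the initial conditions: f(0) = 151/27 + C1 + C2 = -5 and f'(0) = -52/9 - C1 - 3*C2 = -2. Solving gives C1 = -14, C2 = 92/27.

f = 151/27 - 14*exp(-x) - 52*x/9 + 5*x**2/3 + 92*exp(-3*x)/27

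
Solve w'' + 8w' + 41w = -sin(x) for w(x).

Characteristic equation r² + 8r + 41 = 0 has discriminant (8)² - 4·(41) = -100 < 0, so r = -4 ± 5i.
Hence w_h = C1*cos(5*x)*exp(-4*x) + C2*exp(-4*x)*sin(5*x).
Try w_p = A*cos(x) + B*sin(x). Substituting and equating the coefficients of cos(x) and sin(x) gives A = 1/208, B = -5/208, so w_p = -5*sin(x)/208 + cos(x)/208.

w = -5*sin(x)/208 + cos(x)/208 + C1*cos(5*x)*exp(-4*x) + C2*exp(-4*x)*sin(5*x)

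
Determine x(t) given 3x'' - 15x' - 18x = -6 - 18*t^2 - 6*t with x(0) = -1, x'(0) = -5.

Divide through by 3: x'' - 5x' - 6x = -2 - 6*t^2 - 2*t.
Characteristic equation r² - 5r - 6 = 0 factors as (r + 1)(r - 6) = 0, so r = -1, 6.
Hence x_h = C1*exp(-t) + C2*exp(6*t).
For the particular solution try x_p = A0 + A1*t + A2*t^2. Substituting and matching coefficients of each power of t gives A0 = 16/9, A1 = -4/3, A2 = 1, so x_p = 16/9 + t^2 - 4*t/3.
General solution: x = 16/9 + t^2 - 4*t/3 + C1*exp(-t) + C2*exp(6*t).
Apply the initial conditions: x(0) = 16/9 + C1 + C2 = -1 and x'(0) = -4/3 - C1 + 6*C2 = -5. Solving gives C1 = -13/7, C2 = -58/63.

x = 16/9 + t**2 - 58*exp(6*t)/63 - 13*exp(-t)/7 - 4*t/3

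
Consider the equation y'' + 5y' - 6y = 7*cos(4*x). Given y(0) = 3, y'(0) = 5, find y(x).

y = -77*cos(4*x)/442 - 31*exp(-6*x)/182 + 35*sin(4*x)/221 + 398*exp(x)/119

Characteristic equation r² + 5r - 6 = 0 factors as (r - 1)(r + 6) = 0, so r = 1, -6.
Hence y_h = C1*exp(x) + C2*exp(-6*x).
Try y_p = A*cos(4*x) + B*sin(4*x). Substituting and equating the coefficients of cos(4x) and sin(4x) gives A = -77/442, B = 35/221, so y_p = -77*cos(4*x)/442 + 35*sin(4*x)/221.
General solution: y = -77*cos(4*x)/442 + 35*sin(4*x)/221 + C1*exp(x) + C2*exp(-6*x).
Apply the initial conditions: y(0) = -77/442 + C1 + C2 = 3 and y'(0) = 140/221 + C1 - 6*C2 = 5. Solving gives C1 = 398/119, C2 = -31/182.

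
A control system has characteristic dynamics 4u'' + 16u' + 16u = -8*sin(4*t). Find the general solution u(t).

u = 2*cos(4*t)/25 + 3*sin(4*t)/50 + C1*exp(-2*t) + C2*t*exp(-2*t)

Divide through by 4: u'' + 4u' + 4u = -2*sin(4*t).
Characteristic equation r² + 4r + 4 = 0 has discriminant (4)² - 4·(4) = 0, so r = -2 is a repeated root.
Hence u_h = (C1 + C2*t)*exp(-2*t).
Try u_p = A*cos(4*t) + B*sin(4*t). Substituting and equating the coefficients of cos(4t) and sin(4t) gives A = 2/25, B = 3/50, so u_p = 2*cos(4*t)/25 + 3*sin(4*t)/50.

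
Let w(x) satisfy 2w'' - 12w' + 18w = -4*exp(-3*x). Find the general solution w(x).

w = -exp(-3*x)/18 + C1*exp(3*x) + C2*x*exp(3*x)

Divide through by 2: w'' - 6w' + 9w = -2*exp(-3*x).
Characteristic equation r² - 6r + 9 = 0 has discriminant (-6)² - 4·(9) = 0, so r = 3 is a repeated root.
Hence w_h = (C1 + C2*x)*exp(3*x).
Try w_p = A*exp(-3*x). Substituting into the equation and dividing by exp(-3*x) gives A = -1/18, so w_p = -exp(-3*x)/18.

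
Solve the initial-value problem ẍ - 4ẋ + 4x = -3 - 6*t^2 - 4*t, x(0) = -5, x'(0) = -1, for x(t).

x = -4 - exp(2*t) - 4*t - 3*t**2/2 + 5*t*exp(2*t)

Characteristic equation r² - 4r + 4 = 0 has discriminant (-4)² - 4·(4) = 0, so r = 2 is a repeated root.
Hence x_h = (C1 + C2*t)*exp(2*t).
For the particular solution try x_p = A0 + A1*t + A2*t^2. Substituting and matching coefficients of each power of t gives A0 = -4, A1 = -4, A2 = -3/2, so x_p = -4 - 4*t - 3*t^2/2.
General solution: x = -4 - 4*t - 3*t^2/2 + C1*exp(2*t) + C2*t*exp(2*t).
Apply the initial conditions: x(0) = -4 + C1 = -5 and x'(0) = -4 + C2 + 2*C1 = -1. Solving gives C1 = -1, C2 = 5.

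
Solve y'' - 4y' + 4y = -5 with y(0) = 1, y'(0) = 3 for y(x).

Characteristic equation r² - 4r + 4 = 0 has discriminant (-4)² - 4·(4) = 0, so r = 2 is a repeated root.
Hence y_h = (C1 + C2*x)*exp(2*x).
For the particular solution try y_p = A0. Substituting and matching coefficients of each power of x gives A0 = -5/4, so y_p = -5/4.
General solution: y = -5/4 + C1*exp(2*x) + C2*x*exp(2*x).
Apply the initial conditions: y(0) = -5/4 + C1 = 1 and y'(0) = C2 + 2*C1 = 3. Solving gives C1 = 9/4, C2 = -3/2.

y = -5/4 + 9*exp(2*x)/4 - 3*x*exp(2*x)/2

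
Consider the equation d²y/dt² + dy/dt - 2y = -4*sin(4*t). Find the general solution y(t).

y = 4*cos(4*t)/85 + 18*sin(4*t)/85 + C1*exp(-2*t) + C2*exp(t)

Characteristic equation r² + r - 2 = 0 factors as (r + 2)(r - 1) = 0, so r = -2, 1.
Hence y_h = C1*exp(-2*t) + C2*exp(t).
Try y_p = A*cos(4*t) + B*sin(4*t). Substituting and equating the coefficients of cos(4t) and sin(4t) gives A = 4/85, B = 18/85, so y_p = 4*cos(4*t)/85 + 18*sin(4*t)/85.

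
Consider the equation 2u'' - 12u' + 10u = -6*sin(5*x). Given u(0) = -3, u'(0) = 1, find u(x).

Divide through by 2: u'' - 6u' + 5u = -3*sin(5*x).
Characteristic equation r² - 6r + 5 = 0 factors as (r - 5)(r - 1) = 0, so r = 5, 1.
Hence u_h = C1*exp(5*x) + C2*exp(x).
Try u_p = A*cos(5*x) + B*sin(5*x). Substituting and equating the coefficients of cos(5x) and sin(5x) gives A = -9/130, B = 3/65, so u_p = -9*cos(5*x)/130 + 3*sin(5*x)/65.
General solution: u = -9*cos(5*x)/130 + 3*sin(5*x)/65 + C1*exp(5*x) + C2*exp(x).
Apply the initial conditions: u(0) = -9/130 + C1 + C2 = -3 and u'(0) = 3/13 + C2 + 5*C1 = 1. Solving gives C1 = 37/40, C2 = -401/104.

u = -401*exp(x)/104 - 9*cos(5*x)/130 + 3*sin(5*x)/65 + 37*exp(5*x)/40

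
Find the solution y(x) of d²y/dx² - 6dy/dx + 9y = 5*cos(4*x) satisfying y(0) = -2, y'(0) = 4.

y = -243*exp(3*x)/125 - 24*sin(4*x)/125 - 7*cos(4*x)/125 + 53*x*exp(3*x)/5

Characteristic equation r² - 6r + 9 = 0 has discriminant (-6)² - 4·(9) = 0, so r = 3 is a repeated root.
Hence y_h = (C1 + C2*x)*exp(3*x).
Try y_p = A*cos(4*x) + B*sin(4*x). Substituting and equating the coefficients of cos(4x) and sin(4x) gives A = -7/125, B = -24/125, so y_p = -24*sin(4*x)/125 - 7*cos(4*x)/125.
General solution: y = -24*sin(4*x)/125 - 7*cos(4*x)/125 + C1*exp(3*x) + C2*x*exp(3*x).
Apply the initial conditions: y(0) = -7/125 + C1 = -2 and y'(0) = -96/125 + C2 + 3*C1 = 4. Solving gives C1 = -243/125, C2 = 53/5.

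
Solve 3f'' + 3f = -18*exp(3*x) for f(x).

f = -3*exp(3*x)/5 + C1*cos(x) + C2*sin(x)

Divide through by 3: f'' + f = -6*exp(3*x).
Characteristic equation r² + 1 = 0 has discriminant (0)² - 4·(1) = -4 < 0, so r = ± i.
Hence f_h = C1*cos(x) + C2*sin(x).
Try f_p = A*exp(3*x). Substituting into the equation and dividing by exp(3*x) gives A = -3/5, so f_p = -3*exp(3*x)/5.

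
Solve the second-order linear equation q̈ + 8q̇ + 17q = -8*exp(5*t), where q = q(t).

q = -4*exp(5*t)/41 + C1*cos(t)*exp(-4*t) + C2*exp(-4*t)*sin(t)

Characteristic equation r² + 8r + 17 = 0 has discriminant (8)² - 4·(17) = -4 < 0, so r = -4 ± i.
Hence q_h = C1*cos(t)*exp(-4*t) + C2*exp(-4*t)*sin(t).
Try q_p = A*exp(5*t). Substituting into the equation and dividing by exp(5*t) gives A = -4/41, so q_p = -4*exp(5*t)/41.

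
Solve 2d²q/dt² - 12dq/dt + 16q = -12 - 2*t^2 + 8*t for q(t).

q = -31/64 - t**2/8 + 5*t/16 + C1*exp(2*t) + C2*exp(4*t)

Divide through by 2: q'' - 6q' + 8q = -6 - t^2 + 4*t.
Characteristic equation r² - 6r + 8 = 0 factors as (r - 2)(r - 4) = 0, so r = 2, 4.
Hence q_h = C1*exp(2*t) + C2*exp(4*t).
For the particular solution try q_p = A0 + A1*t + A2*t^2. Substituting and matching coefficients of each power of t gives A0 = -31/64, A1 = 5/16, A2 = -1/8, so q_p = -31/64 - t^2/8 + 5*t/16.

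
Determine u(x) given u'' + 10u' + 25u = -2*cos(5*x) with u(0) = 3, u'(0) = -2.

u = 3*exp(-5*x) - sin(5*x)/25 + 66*x*exp(-5*x)/5

Characteristic equation r² + 10r + 25 = 0 has discriminant (10)² - 4·(25) = 0, so r = -5 is a repeated root.
Hence u_h = (C1 + C2*x)*exp(-5*x).
Try u_p = A*cos(5*x) + B*sin(5*x). Substituting and equating the coefficients of cos(5x) and sin(5x) gives A = 0, B = -1/25, so u_p = -sin(5*x)/25.
General solution: u = -sin(5*x)/25 + C1*exp(-5*x) + C2*x*exp(-5*x).
Apply the initial conditions: u(0) = C1 = 3 and u'(0) = -1/5 + C2 - 5*C1 = -2. Solving gives C1 = 3, C2 = 66/5.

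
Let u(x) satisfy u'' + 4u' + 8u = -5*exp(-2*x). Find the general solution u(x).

u = -5*exp(-2*x)/4 + C1*cos(2*x)*exp(-2*x) + C2*exp(-2*x)*sin(2*x)

Characteristic equation r² + 4r + 8 = 0 has discriminant (4)² - 4·(8) = -16 < 0, so r = -2 ± 2i.
Hence u_h = C1*cos(2*x)*exp(-2*x) + C2*exp(-2*x)*sin(2*x).
Try u_p = A*exp(-2*x). Substituting into the equation and dividing by exp(-2*x) gives A = -5/4, so u_p = -5*exp(-2*x)/4.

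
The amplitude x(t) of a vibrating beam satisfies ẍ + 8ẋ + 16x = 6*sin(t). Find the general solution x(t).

Characteristic equation r² + 8r + 16 = 0 has discriminant (8)² - 4·(16) = 0, so r = -4 is a repeated root.
Hence x_h = (C1 + C2*t)*exp(-4*t).
Try x_p = A*cos(t) + B*sin(t). Substituting and equating the coefficients of cos(t) and sin(t) gives A = -48/289, B = 90/289, so x_p = -48*cos(t)/289 + 90*sin(t)/289.

x = -48*cos(t)/289 + 90*sin(t)/289 + C1*exp(-4*t) + C2*t*exp(-4*t)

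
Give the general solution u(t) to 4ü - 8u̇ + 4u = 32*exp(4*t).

Divide through by 4: u'' - 2u' + u = 8*exp(4*t).
Characteristic equation r² - 2r + 1 = 0 has discriminant (-2)² - 4·(1) = 0, so r = 1 is a repeated root.
Hence u_h = (C1 + C2*t)*exp(t).
Try u_p = A*exp(4*t). Substituting into the equation and dividing by exp(4*t) gives A = 8/9, so u_p = 8*exp(4*t)/9.

u = 8*exp(4*t)/9 + C1*exp(t) + C2*t*exp(t)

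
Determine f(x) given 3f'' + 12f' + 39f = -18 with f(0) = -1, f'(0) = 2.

f = -6/13 - 7*cos(3*x)*exp(-2*x)/13 + 4*exp(-2*x)*sin(3*x)/13

Divide through by 3: f'' + 4f' + 13f = -6.
Characteristic equation r² + 4r + 13 = 0 has discriminant (4)² - 4·(13) = -36 < 0, so r = -2 ± 3i.
Hence f_h = C1*cos(3*x)*exp(-2*x) + C2*exp(-2*x)*sin(3*x).
For the particular solution try f_p = A0. Substituting and matching coefficients of each power of x gives A0 = -6/13, so f_p = -6/13.
General solution: f = -6/13 + C1*cos(3*x)*exp(-2*x) + C2*exp(-2*x)*sin(3*x).
Apply the initial conditions: f(0) = -6/13 + C1 = -1 and f'(0) = -2*C1 + 3*C2 = 2. Solving gives C1 = -7/13, C2 = 4/13.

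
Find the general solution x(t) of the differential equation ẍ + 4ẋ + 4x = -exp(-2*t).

x = C1*exp(-2*t) - t**2*exp(-2*t)/2 + C2*t*exp(-2*t)

Characteristic equation r² + 4r + 4 = 0 has discriminant (4)² - 4·(4) = 0, so r = -2 is a repeated root.
Hence x_h = (C1 + C2*t)*exp(-2*t).
Since exp(-2*t) solves the homogeneous equation (r = -2 is a root of multiplicity 2), multiply the trial by t^2. Try x_p = A*t^2*exp(-2*t). Substituting into the equation and dividing by exp(-2*t) gives A = -1/2, so x_p = -t^2*exp(-2*t)/2.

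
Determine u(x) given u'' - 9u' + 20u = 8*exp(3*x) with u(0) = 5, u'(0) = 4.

u = -12*exp(5*x) + 4*exp(3*x) + 13*exp(4*x)

Characteristic equation r² - 9r + 20 = 0 factors as (r - 5)(r - 4) = 0, so r = 5, 4.
Hence u_h = C1*exp(5*x) + C2*exp(4*x).
Try u_p = A*exp(3*x). Substituting into the equation and dividing by exp(3*x) gives A = 4, so u_p = 4*exp(3*x).
General solution: u = 4*exp(3*x) + C1*exp(5*x) + C2*exp(4*x).
Apply the initial conditions: u(0) = 4 + C1 + C2 = 5 and u'(0) = 12 + 4*C2 + 5*C1 = 4. Solving gives C1 = -12, C2 = 13.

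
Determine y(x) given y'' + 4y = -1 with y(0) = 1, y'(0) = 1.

y = -1/4 + sin(2*x)/2 + 5*cos(2*x)/4

Characteristic equation r² + 4 = 0 has discriminant (0)² - 4·(4) = -16 < 0, so r = ± 2i.
Hence y_h = C1*cos(2*x) + C2*sin(2*x).
For the particular solution try y_p = A0. Substituting and matching coefficients of each power of x gives A0 = -1/4, so y_p = -1/4.
General solution: y = -1/4 + C1*cos(2*x) + C2*sin(2*x).
Apply the initial conditions: y(0) = -1/4 + C1 = 1 and y'(0) = 2*C2 = 1. Solving gives C1 = 5/4, C2 = 1/2.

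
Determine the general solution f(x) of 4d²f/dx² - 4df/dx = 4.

Divide through by 4: f'' - f' = 1.
Characteristic equation r² - r = 0 factors as (r - 1)r = 0, so r = 1, 0.
Hence f_h = C1*exp(x) + C2.
Since 0 is a characteristic root (multiplicity 1), multiply the polynomial trial by x: try f_p = A0*x. Substituting and matching coefficients of each power of x gives A0 = -1, so f_p = -x.

f = C2 - x + C1*exp(x)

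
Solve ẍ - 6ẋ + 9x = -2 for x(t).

Characteristic equation r² - 6r + 9 = 0 has discriminant (-6)² - 4·(9) = 0, so r = 3 is a repeated root.
Hence x_h = (C1 + C2*t)*exp(3*t).
For the particular solution try x_p = A0. Substituting and matching coefficients of each power of t gives A0 = -2/9, so x_p = -2/9.

x = -2/9 + C1*exp(3*t) + C2*t*exp(3*t)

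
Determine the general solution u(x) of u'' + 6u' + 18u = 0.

u = C1*cos(3*x)*exp(-3*x) + C2*exp(-3*x)*sin(3*x)

Characteristic equation r² + 6r + 18 = 0 has discriminant (6)² - 4·(18) = -36 < 0, so r = -3 ± 3i.
Hence u_h = C1*cos(3*x)*exp(-3*x) + C2*exp(-3*x)*sin(3*x).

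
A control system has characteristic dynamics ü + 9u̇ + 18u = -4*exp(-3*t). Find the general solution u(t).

u = C1*exp(-3*t) + C2*exp(-6*t) - 4*t*exp(-3*t)/3

Characteristic equation r² + 9r + 18 = 0 factors as (r + 3)(r + 6) = 0, so r = -3, -6.
Hence u_h = C1*exp(-3*t) + C2*exp(-6*t).
Since exp(-3*t) solves the homogeneous equation (r = -3 is a root of multiplicity 1), multiply the trial by t. Try u_p = A*t*exp(-3*t). Substituting into the equation and dividing by exp(-3*t) gives A = -4/3, so u_p = -4*t*exp(-3*t)/3.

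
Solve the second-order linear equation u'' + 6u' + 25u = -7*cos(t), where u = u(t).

u = -14*cos(t)/51 - 7*sin(t)/102 + C1*cos(4*t)*exp(-3*t) + C2*exp(-3*t)*sin(4*t)

Characteristic equation r² + 6r + 25 = 0 has discriminant (6)² - 4·(25) = -64 < 0, so r = -3 ± 4i.
Hence u_h = C1*cos(4*t)*exp(-3*t) + C2*exp(-3*t)*sin(4*t).
Try u_p = A*cos(t) + B*sin(t). Substituting and equating the coefficients of cos(t) and sin(t) gives A = -14/51, B = -7/102, so u_p = -14*cos(t)/51 - 7*sin(t)/102.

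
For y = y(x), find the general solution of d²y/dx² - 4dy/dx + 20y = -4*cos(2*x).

y = -cos(2*x)/5 + sin(2*x)/10 + C1*cos(4*x)*exp(2*x) + C2*exp(2*x)*sin(4*x)

Characteristic equation r² - 4r + 20 = 0 has discriminant (-4)² - 4·(20) = -64 < 0, so r = 2 ± 4i.
Hence y_h = C1*cos(4*x)*exp(2*x) + C2*exp(2*x)*sin(4*x).
Try y_p = A*cos(2*x) + B*sin(2*x). Substituting and equating the coefficients of cos(2x) and sin(2x) gives A = -1/5, B = 1/10, so y_p = -cos(2*x)/5 + sin(2*x)/10.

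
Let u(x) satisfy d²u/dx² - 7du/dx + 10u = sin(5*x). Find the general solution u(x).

Characteristic equation r² - 7r + 10 = 0 factors as (r - 5)(r - 2) = 0, so r = 5, 2.
Hence u_h = C1*exp(5*x) + C2*exp(2*x).
Try u_p = A*cos(5*x) + B*sin(5*x). Substituting and equating the coefficients of cos(5x) and sin(5x) gives A = 7/290, B = -3/290, so u_p = -3*sin(5*x)/290 + 7*cos(5*x)/290.

u = -3*sin(5*x)/290 + 7*cos(5*x)/290 + C1*exp(5*x) + C2*exp(2*x)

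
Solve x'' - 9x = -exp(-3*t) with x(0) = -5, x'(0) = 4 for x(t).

Characteristic equation r² - 9 = 0 factors as (r + 3)(r - 3) = 0, so r = -3, 3.
Hence x_h = C1*exp(-3*t) + C2*exp(3*t).
Since exp(-3*t) solves the homogeneous equation (r = -3 is a root of multiplicity 1), multiply the trial by t. Try x_p = A*t*exp(-3*t). Substituting into the equation and dividing by exp(-3*t) gives A = 1/6, so x_p = t*exp(-3*t)/6.
General solution: x = C1*exp(-3*t) + C2*exp(3*t) + t*exp(-3*t)/6.
Apply the initial conditions: x(0) = C1 + C2 = -5 and x'(0) = 1/6 - 3*C1 + 3*C2 = 4. Solving gives C1 = -113/36, C2 = -67/36.

x = -113*exp(-3*t)/36 - 67*exp(3*t)/36 + t*exp(-3*t)/6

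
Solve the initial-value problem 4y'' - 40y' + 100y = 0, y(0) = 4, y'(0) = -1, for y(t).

y = 4*exp(5*t) - 21*t*exp(5*t)

Divide through by 4: y'' - 10y' + 25y = 0.
Characteristic equation r² - 10r + 25 = 0 has discriminant (-10)² - 4·(25) = 0, so r = 5 is a repeated root.
Hence y_h = (C1 + C2*t)*exp(5*t).
Apply the initial conditions: y(0) = C1 = 4 and y'(0) = C2 + 5*C1 = -1. Solving gives C1 = 4, C2 = -21.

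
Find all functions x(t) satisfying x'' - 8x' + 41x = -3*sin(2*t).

Characteristic equation r² - 8r + 41 = 0 has discriminant (-8)² - 4·(41) = -100 < 0, so r = 4 ± 5i.
Hence x_h = C1*cos(5*t)*exp(4*t) + C2*exp(4*t)*sin(5*t).
Try x_p = A*cos(2*t) + B*sin(2*t). Substituting and equating the coefficients of cos(2t) and sin(2t) gives A = -48/1625, B = -111/1625, so x_p = -111*sin(2*t)/1625 - 48*cos(2*t)/1625.

x = -111*sin(2*t)/1625 - 48*cos(2*t)/1625 + C1*cos(5*t)*exp(4*t) + C2*exp(4*t)*sin(5*t)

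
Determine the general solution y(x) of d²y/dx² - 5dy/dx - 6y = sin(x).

Characteristic equation r² - 5r - 6 = 0 factors as (r + 1)(r - 6) = 0, so r = -1, 6.
Hence y_h = C1*exp(-x) + C2*exp(6*x).
Try y_p = A*cos(x) + B*sin(x). Substituting and equating the coefficients of cos(x) and sin(x) gives A = 5/74, B = -7/74, so y_p = -7*sin(x)/74 + 5*cos(x)/74.

y = -7*sin(x)/74 + 5*cos(x)/74 + C1*exp(-x) + C2*exp(6*x)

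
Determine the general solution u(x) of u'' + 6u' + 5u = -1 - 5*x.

Characteristic equation r² + 6r + 5 = 0 factors as (r + 5)(r + 1) = 0, so r = -5, -1.
Hence u_h = C1*exp(-5*x) + C2*exp(-x).
For the particular solution try u_p = A0 + A1*x. Substituting and matching coefficients of each power of x gives A0 = 1, A1 = -1, so u_p = 1 - x.

u = 1 - x + C1*exp(-5*x) + C2*exp(-x)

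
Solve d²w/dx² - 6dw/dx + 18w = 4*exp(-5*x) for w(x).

w = 4*exp(-5*x)/73 + C1*cos(3*x)*exp(3*x) + C2*exp(3*x)*sin(3*x)

Characteristic equation r² - 6r + 18 = 0 has discriminant (-6)² - 4·(18) = -36 < 0, so r = 3 ± 3i.
Hence w_h = C1*cos(3*x)*exp(3*x) + C2*exp(3*x)*sin(3*x).
Try w_p = A*exp(-5*x). Substituting into the equation and dividing by exp(-5*x) gives A = 4/73, so w_p = 4*exp(-5*x)/73.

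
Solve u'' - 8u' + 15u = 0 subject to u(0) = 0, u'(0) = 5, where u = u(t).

u = -5*exp(3*t)/2 + 5*exp(5*t)/2

Characteristic equation r² - 8r + 15 = 0 factors as (r - 5)(r - 3) = 0, so r = 5, 3.
Hence u_h = C1*exp(5*t) + C2*exp(3*t).
Apply the initial conditions: u(0) = C1 + C2 = 0 and u'(0) = 3*C2 + 5*C1 = 5. Solving gives C1 = 5/2, C2 = -5/2.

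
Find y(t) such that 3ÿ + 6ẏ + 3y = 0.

Divide through by 3: y'' + 2y' + y = 0.
Characteristic equation r² + 2r + 1 = 0 has discriminant (2)² - 4·(1) = 0, so r = -1 is a repeated root.
Hence y_h = (C1 + C2*t)*exp(-t).

y = C1*exp(-t) + C2*t*exp(-t)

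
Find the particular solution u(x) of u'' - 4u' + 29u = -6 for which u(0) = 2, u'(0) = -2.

u = -6/29 - 186*exp(2*x)*sin(5*x)/145 + 64*cos(5*x)*exp(2*x)/29

Characteristic equation r² - 4r + 29 = 0 has discriminant (-4)² - 4·(29) = -100 < 0, so r = 2 ± 5i.
Hence u_h = C1*cos(5*x)*exp(2*x) + C2*exp(2*x)*sin(5*x).
For the particular solution try u_p = A0. Substituting and matching coefficients of each power of x gives A0 = -6/29, so u_p = -6/29.
General solution: u = -6/29 + C1*cos(5*x)*exp(2*x) + C2*exp(2*x)*sin(5*x).
Apply the initial conditions: u(0) = -6/29 + C1 = 2 and u'(0) = 2*C1 + 5*C2 = -2. Solving gives C1 = 64/29, C2 = -186/145.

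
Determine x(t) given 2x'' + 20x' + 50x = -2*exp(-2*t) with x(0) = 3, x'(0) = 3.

x = -exp(-2*t)/9 + 28*exp(-5*t)/9 + 55*t*exp(-5*t)/3

Divide through by 2: x'' + 10x' + 25x = -exp(-2*t).
Characteristic equation r² + 10r + 25 = 0 has discriminant (10)² - 4·(25) = 0, so r = -5 is a repeated root.
Hence x_h = (C1 + C2*t)*exp(-5*t).
Try x_p = A*exp(-2*t). Substituting into the equation and dividing by exp(-2*t) gives A = -1/9, so x_p = -exp(-2*t)/9.
General solution: x = -exp(-2*t)/9 + C1*exp(-5*t) + C2*t*exp(-5*t).
Apply the initial conditions: x(0) = -1/9 + C1 = 3 and x'(0) = 2/9 + C2 - 5*C1 = 3. Solving gives C1 = 28/9, C2 = 55/3.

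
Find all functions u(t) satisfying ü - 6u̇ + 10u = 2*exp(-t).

u = 2*exp(-t)/17 + C1*cos(t)*exp(3*t) + C2*exp(3*t)*sin(t)

Characteristic equation r² - 6r + 10 = 0 has discriminant (-6)² - 4·(10) = -4 < 0, so r = 3 ± i.
Hence u_h = C1*cos(t)*exp(3*t) + C2*exp(3*t)*sin(t).
Try u_p = A*exp(-t). Substituting into the equation and dividing by exp(-t) gives A = 2/17, so u_p = 2*exp(-t)/17.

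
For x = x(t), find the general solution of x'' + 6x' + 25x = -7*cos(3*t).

Characteristic equation r² + 6r + 25 = 0 has discriminant (6)² - 4·(25) = -64 < 0, so r = -3 ± 4i.
Hence x_h = C1*cos(4*t)*exp(-3*t) + C2*exp(-3*t)*sin(4*t).
Try x_p = A*cos(3*t) + B*sin(3*t). Substituting and equating the coefficients of cos(3t) and sin(3t) gives A = -28/145, B = -63/290, so x_p = -63*sin(3*t)/290 - 28*cos(3*t)/145.

x = -63*sin(3*t)/290 - 28*cos(3*t)/145 + C1*cos(4*t)*exp(-3*t) + C2*exp(-3*t)*sin(4*t)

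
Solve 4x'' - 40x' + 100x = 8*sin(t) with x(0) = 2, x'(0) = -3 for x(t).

Divide through by 4: x'' - 10x' + 25x = 2*sin(t).
Characteristic equation r² - 10r + 25 = 0 has discriminant (-10)² - 4·(25) = 0, so r = 5 is a repeated root.
Hence x_h = (C1 + C2*t)*exp(5*t).
Try x_p = A*cos(t) + B*sin(t). Substituting and equating the coefficients of cos(t) and sin(t) gives A = 5/169, B = 12/169, so x_p = 5*cos(t)/169 + 12*sin(t)/169.
General solution: x = 5*cos(t)/169 + 12*sin(t)/169 + C1*exp(5*t) + C2*t*exp(5*t).
Apply the initial conditions: x(0) = 5/169 + C1 = 2 and x'(0) = 12/169 + C2 + 5*C1 = -3. Solving gives C1 = 333/169, C2 = -168/13.

x = 5*cos(t)/169 + 12*sin(t)/169 + 333*exp(5*t)/169 - 168*t*exp(5*t)/13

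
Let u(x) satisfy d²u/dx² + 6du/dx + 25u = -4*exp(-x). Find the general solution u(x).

Characteristic equation r² + 6r + 25 = 0 has discriminant (6)² - 4·(25) = -64 < 0, so r = -3 ± 4i.
Hence u_h = C1*cos(4*x)*exp(-3*x) + C2*exp(-3*x)*sin(4*x).
Try u_p = A*exp(-x). Substituting into the equation and dividing by exp(-x) gives A = -1/5, so u_p = -exp(-x)/5.

u = -exp(-x)/5 + C1*cos(4*x)*exp(-3*x) + C2*exp(-3*x)*sin(4*x)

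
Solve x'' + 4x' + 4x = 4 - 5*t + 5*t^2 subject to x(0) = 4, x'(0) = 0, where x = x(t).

x = 33/8 - 15*t/4 - exp(-2*t)/8 + 5*t**2/4 + 7*t*exp(-2*t)/2

Characteristic equation r² + 4r + 4 = 0 has discriminant (4)² - 4·(4) = 0, so r = -2 is a repeated root.
Hence x_h = (C1 + C2*t)*exp(-2*t).
For the particular solution try x_p = A0 + A1*t + A2*t^2. Substituting and matching coefficients of each power of t gives A0 = 33/8, A1 = -15/4, A2 = 5/4, so x_p = 33/8 - 15*t/4 + 5*t^2/4.
General solution: x = 33/8 - 15*t/4 + 5*t^2/4 + C1*exp(-2*t) + C2*t*exp(-2*t).
Apply the initial conditions: x(0) = 33/8 + C1 = 4 and x'(0) = -15/4 + C2 - 2*C1 = 0. Solving gives C1 = -1/8, C2 = 7/2.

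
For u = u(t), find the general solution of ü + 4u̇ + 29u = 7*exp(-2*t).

u = 7*exp(-2*t)/25 + C1*cos(5*t)*exp(-2*t) + C2*exp(-2*t)*sin(5*t)

Characteristic equation r² + 4r + 29 = 0 has discriminant (4)² - 4·(29) = -100 < 0, so r = -2 ± 5i.
Hence u_h = C1*cos(5*t)*exp(-2*t) + C2*exp(-2*t)*sin(5*t).
Try u_p = A*exp(-2*t). Substituting into the equation and dividing by exp(-2*t) gives A = 7/25, so u_p = 7*exp(-2*t)/25.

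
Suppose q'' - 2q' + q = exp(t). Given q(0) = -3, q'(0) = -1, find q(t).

q = -3*exp(t) + t**2*exp(t)/2 + 2*t*exp(t)

Characteristic equation r² - 2r + 1 = 0 has discriminant (-2)² - 4·(1) = 0, so r = 1 is a repeated root.
Hence q_h = (C1 + C2*t)*exp(t).
Since exp(t) solves the homogeneous equation (r = 1 is a root of multiplicity 2), multiply the trial by t^2. Try q_p = A*t^2*exp(t). Substituting into the equation and dividing by exp(t) gives A = 1/2, so q_p = t^2*exp(t)/2.
General solution: q = C1*exp(t) + t^2*exp(t)/2 + C2*t*exp(t).
Apply the initial conditions: q(0) = C1 = -3 and q'(0) = C1 + C2 = -1. Solving gives C1 = -3, C2 = 2.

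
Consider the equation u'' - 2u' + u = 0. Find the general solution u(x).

u = C1*exp(x) + C2*x*exp(x)

Characteristic equation r² - 2r + 1 = 0 has discriminant (-2)² - 4·(1) = 0, so r = 1 is a repeated root.
Hence u_h = (C1 + C2*x)*exp(x).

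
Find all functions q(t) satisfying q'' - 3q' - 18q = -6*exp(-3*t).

Characteristic equation r² - 3r - 18 = 0 factors as (r - 6)(r + 3) = 0, so r = 6, -3.
Hence q_h = C1*exp(6*t) + C2*exp(-3*t).
Since exp(-3*t) solves the homogeneous equation (r = -3 is a root of multiplicity 1), multiply the trial by t. Try q_p = A*t*exp(-3*t). Substituting into the equation and dividing by exp(-3*t) gives A = 2/3, so q_p = 2*t*exp(-3*t)/3.

q = C1*exp(6*t) + C2*exp(-3*t) + 2*t*exp(-3*t)/3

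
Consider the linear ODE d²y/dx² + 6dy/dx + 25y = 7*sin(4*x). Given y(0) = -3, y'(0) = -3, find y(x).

y = -56*cos(4*x)/219 + 7*sin(4*x)/73 - 601*cos(4*x)*exp(-3*x)/219 - 212*exp(-3*x)*sin(4*x)/73

Characteristic equation r² + 6r + 25 = 0 has discriminant (6)² - 4·(25) = -64 < 0, so r = -3 ± 4i.
Hence y_h = C1*cos(4*x)*exp(-3*x) + C2*exp(-3*x)*sin(4*x).
Try y_p = A*cos(4*x) + B*sin(4*x). Substituting and equating the coefficients of cos(4x) and sin(4x) gives A = -56/219, B = 7/73, so y_p = -56*cos(4*x)/219 + 7*sin(4*x)/73.
General solution: y = -56*cos(4*x)/219 + 7*sin(4*x)/73 + C1*cos(4*x)*exp(-3*x) + C2*exp(-3*x)*sin(4*x).
Apply the initial conditions: y(0) = -56/219 + C1 = -3 and y'(0) = 28/73 - 3*C1 + 4*C2 = -3. Solving gives C1 = -601/219, C2 = -212/73.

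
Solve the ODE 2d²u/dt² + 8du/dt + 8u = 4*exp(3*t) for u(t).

Divide through by 2: u'' + 4u' + 4u = 2*exp(3*t).
Characteristic equation r² + 4r + 4 = 0 has discriminant (4)² - 4·(4) = 0, so r = -2 is a repeated root.
Hence u_h = (C1 + C2*t)*exp(-2*t).
Try u_p = A*exp(3*t). Substituting into the equation and dividing by exp(3*t) gives A = 2/25, so u_p = 2*exp(3*t)/25.

u = 2*exp(3*t)/25 + C1*exp(-2*t) + C2*t*exp(-2*t)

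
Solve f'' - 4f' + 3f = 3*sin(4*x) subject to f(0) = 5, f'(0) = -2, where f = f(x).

f = -163*exp(3*x)/50 - 39*sin(4*x)/425 + 48*cos(4*x)/425 + 277*exp(x)/34

Characteristic equation r² - 4r + 3 = 0 factors as (r - 1)(r - 3) = 0, so r = 1, 3.
Hence f_h = C1*exp(x) + C2*exp(3*x).
Try f_p = A*cos(4*x) + B*sin(4*x). Substituting and equating the coefficients of cos(4x) and sin(4x) gives A = 48/425, B = -39/425, so f_p = -39*sin(4*x)/425 + 48*cos(4*x)/425.
General solution: f = -39*sin(4*x)/425 + 48*cos(4*x)/425 + C1*exp(x) + C2*exp(3*x).
Apply the initial conditions: f(0) = 48/425 + C1 + C2 = 5 and f'(0) = -156/425 + C1 + 3*C2 = -2. Solving gives C1 = 277/34, C2 = -163/50.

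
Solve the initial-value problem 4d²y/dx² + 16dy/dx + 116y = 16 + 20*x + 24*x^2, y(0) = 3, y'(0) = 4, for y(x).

y = 2628/24389 + 6*x**2/29 + 97*x/841 + 70539*cos(5*x)*exp(-2*x)/24389 + 235821*exp(-2*x)*sin(5*x)/121945

Divide through by 4: y'' + 4y' + 29y = 4 + 5*x + 6*x^2.
Characteristic equation r² + 4r + 29 = 0 has discriminant (4)² - 4·(29) = -100 < 0, so r = -2 ± 5i.
Hence y_h = C1*cos(5*x)*exp(-2*x) + C2*exp(-2*x)*sin(5*x).
For the particular solution try y_p = A0 + A1*x + A2*x^2. Substituting and matching coefficients of each power of x gives A0 = 2628/24389, A1 = 97/841, A2 = 6/29, so y_p = 2628/24389 + 6*x^2/29 + 97*x/841.
General solution: y = 2628/24389 + 6*x^2/29 + 97*x/841 + C1*cos(5*x)*exp(-2*x) + C2*exp(-2*x)*sin(5*x).
Apply the initial conditions: y(0) = 2628/24389 + C1 = 3 and y'(0) = 97/841 - 2*C1 + 5*C2 = 4. Solving gives C1 = 70539/24389, C2 = 235821/121945.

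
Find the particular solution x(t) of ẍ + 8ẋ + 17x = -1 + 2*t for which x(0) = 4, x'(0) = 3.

x = -33/289 + 2*t/17 + 1189*cos(t)*exp(-4*t)/289 + 5589*exp(-4*t)*sin(t)/289

Characteristic equation r² + 8r + 17 = 0 has discriminant (8)² - 4·(17) = -4 < 0, so r = -4 ± i.
Hence x_h = C1*cos(t)*exp(-4*t) + C2*exp(-4*t)*sin(t).
For the particular solution try x_p = A0 + A1*t. Substituting and matching coefficients of each power of t gives A0 = -33/289, A1 = 2/17, so x_p = -33/289 + 2*t/17.
General solution: x = -33/289 + 2*t/17 + C1*cos(t)*exp(-4*t) + C2*exp(-4*t)*sin(t).
Apply the initial conditions: x(0) = -33/289 + C1 = 4 and x'(0) = 2/17 + C2 - 4*C1 = 3. Solving gives C1 = 1189/289, C2 = 5589/289.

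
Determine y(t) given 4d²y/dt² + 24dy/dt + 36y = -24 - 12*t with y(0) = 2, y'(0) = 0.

Divide through by 4: y'' + 6y' + 9y = -6 - 3*t.
Characteristic equation r² + 6r + 9 = 0 has discriminant (6)² - 4·(9) = 0, so r = -3 is a repeated root.
Hence y_h = (C1 + C2*t)*exp(-3*t).
For the particular solution try y_p = A0 + A1*t. Substituting and matching coefficients of each power of t gives A0 = -4/9, A1 = -1/3, so y_p = -4/9 - t/3.
General solution: y = -4/9 - t/3 + C1*exp(-3*t) + C2*t*exp(-3*t).
Apply the initial conditions: y(0) = -4/9 + C1 = 2 and y'(0) = -1/3 + C2 - 3*C1 = 0. Solving gives C1 = 22/9, C2 = 23/3.

y = -4/9 - t/3 + 22*exp(-3*t)/9 + 23*t*exp(-3*t)/3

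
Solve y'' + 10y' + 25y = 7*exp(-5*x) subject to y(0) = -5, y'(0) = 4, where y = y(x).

y = -5*exp(-5*x) - 21*x*exp(-5*x) + 7*x**2*exp(-5*x)/2

Characteristic equation r² + 10r + 25 = 0 has discriminant (10)² - 4·(25) = 0, so r = -5 is a repeated root.
Hence y_h = (C1 + C2*x)*exp(-5*x).
Since exp(-5*x) solves the homogeneous equation (r = -5 is a root of multiplicity 2), multiply the trial by x^2. Try y_p = A*x^2*exp(-5*x). Substituting into the equation and dividing by exp(-5*x) gives A = 7/2, so y_p = 7*x^2*exp(-5*x)/2.
General solution: y = C1*exp(-5*x) + 7*x^2*exp(-5*x)/2 + C2*x*exp(-5*x).
Apply the initial conditions: y(0) = C1 = -5 and y'(0) = C2 - 5*C1 = 4. Solving gives C1 = -5, C2 = -21.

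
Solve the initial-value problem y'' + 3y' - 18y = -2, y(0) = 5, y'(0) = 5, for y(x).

y = 1/9 + 29*exp(-6*x)/27 + 103*exp(3*x)/27

Characteristic equation r² + 3r - 18 = 0 factors as (r + 6)(r - 3) = 0, so r = -6, 3.
Hence y_h = C1*exp(-6*x) + C2*exp(3*x).
For the particular solution try y_p = A0. Substituting and matching coefficients of each power of x gives A0 = 1/9, so y_p = 1/9.
General solution: y = 1/9 + C1*exp(-6*x) + C2*exp(3*x).
Apply the initial conditions: y(0) = 1/9 + C1 + C2 = 5 and y'(0) = -6*C1 + 3*C2 = 5. Solving gives C1 = 29/27, C2 = 103/27.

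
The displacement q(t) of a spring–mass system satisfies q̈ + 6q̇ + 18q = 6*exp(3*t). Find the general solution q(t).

q = 2*exp(3*t)/15 + C1*cos(3*t)*exp(-3*t) + C2*exp(-3*t)*sin(3*t)

Characteristic equation r² + 6r + 18 = 0 has discriminant (6)² - 4·(18) = -36 < 0, so r = -3 ± 3i.
Hence q_h = C1*cos(3*t)*exp(-3*t) + C2*exp(-3*t)*sin(3*t).
Try q_p = A*exp(3*t). Substituting into the equation and dividing by exp(3*t) gives A = 2/15, so q_p = 2*exp(3*t)/15.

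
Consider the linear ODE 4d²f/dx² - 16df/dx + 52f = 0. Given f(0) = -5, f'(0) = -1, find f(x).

f = -5*cos(3*x)*exp(2*x) + 3*exp(2*x)*sin(3*x)

Divide through by 4: f'' - 4f' + 13f = 0.
Characteristic equation r² - 4r + 13 = 0 has discriminant (-4)² - 4·(13) = -36 < 0, so r = 2 ± 3i.
Hence f_h = C1*cos(3*x)*exp(2*x) + C2*exp(2*x)*sin(3*x).
Apply the initial conditions: f(0) = C1 = -5 and f'(0) = 2*C1 + 3*C2 = -1. Solving gives C1 = -5, C2 = 3.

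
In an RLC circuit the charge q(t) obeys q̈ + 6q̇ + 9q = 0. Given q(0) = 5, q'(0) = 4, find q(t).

q = 5*exp(-3*t) + 19*t*exp(-3*t)

Characteristic equation r² + 6r + 9 = 0 has discriminant (6)² - 4·(9) = 0, so r = -3 is a repeated root.
Hence q_h = (C1 + C2*t)*exp(-3*t).
Apply the initial conditions: q(0) = C1 = 5 and q'(0) = C2 - 3*C1 = 4. Solving gives C1 = 5, C2 = 19.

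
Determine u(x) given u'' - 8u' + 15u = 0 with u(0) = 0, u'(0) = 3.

Characteristic equation r² - 8r + 15 = 0 factors as (r - 3)(r - 5) = 0, so r = 3, 5.
Hence u_h = C1*exp(3*x) + C2*exp(5*x).
Apply the initial conditions: u(0) = C1 + C2 = 0 and u'(0) = 3*C1 + 5*C2 = 3. Solving gives C1 = -3/2, C2 = 3/2.

u = -3*exp(3*x)/2 + 3*exp(5*x)/2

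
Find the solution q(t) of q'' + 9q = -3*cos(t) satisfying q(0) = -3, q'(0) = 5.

q = -21*cos(3*t)/8 - 3*cos(t)/8 + 5*sin(3*t)/3

Characteristic equation r² + 9 = 0 has discriminant (0)² - 4·(9) = -36 < 0, so r = ± 3i.
Hence q_h = C1*cos(3*t) + C2*sin(3*t).
Try q_p = A*cos(t) + B*sin(t). Substituting and equating the coefficients of cos(t) and sin(t) gives A = -3/8, B = 0, so q_p = -3*cos(t)/8.
General solution: q = -3*cos(t)/8 + C1*cos(3*t) + C2*sin(3*t).
Apply the initial conditions: q(0) = -3/8 + C1 = -3 and q'(0) = 3*C2 = 5. Solving gives C1 = -21/8, C2 = 5/3.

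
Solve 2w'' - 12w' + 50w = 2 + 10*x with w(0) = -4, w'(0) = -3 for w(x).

Divide through by 2: w'' - 6w' + 25w = 1 + 5*x.
Characteristic equation r² - 6r + 25 = 0 has discriminant (-6)² - 4·(25) = -64 < 0, so r = 3 ± 4i.
Hence w_h = C1*cos(4*x)*exp(3*x) + C2*exp(3*x)*sin(4*x).
For the particular solution try w_p = A0 + A1*x. Substituting and matching coefficients of each power of x gives A0 = 11/125, A1 = 1/5, so w_p = 11/125 + x/5.
General solution: w = 11/125 + x/5 + C1*cos(4*x)*exp(3*x) + C2*exp(3*x)*sin(4*x).
Apply the initial conditions: w(0) = 11/125 + C1 = -4 and w'(0) = 1/5 + 3*C1 + 4*C2 = -3. Solving gives C1 = -511/125, C2 = 1133/500.

w = 11/125 + x/5 - 511*cos(4*x)*exp(3*x)/125 + 1133*exp(3*x)*sin(4*x)/500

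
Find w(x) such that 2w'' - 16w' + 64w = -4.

Divide through by 2: w'' - 8w' + 32w = -2.
Characteristic equation r² - 8r + 32 = 0 has discriminant (-8)² - 4·(32) = -64 < 0, so r = 4 ± 4i.
Hence w_h = C1*cos(4*x)*exp(4*x) + C2*exp(4*x)*sin(4*x).
For the particular solution try w_p = A0. Substituting and matching coefficients of each power of x gives A0 = -1/16, so w_p = -1/16.

w = -1/16 + C1*cos(4*x)*exp(4*x) + C2*exp(4*x)*sin(4*x)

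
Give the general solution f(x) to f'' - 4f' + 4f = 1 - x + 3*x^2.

Characteristic equation r² - 4r + 4 = 0 has discriminant (-4)² - 4·(4) = 0, so r = 2 is a repeated root.
Hence f_h = (C1 + C2*x)*exp(2*x).
For the particular solution try f_p = A0 + A1*x + A2*x^2. Substituting and matching coefficients of each power of x gives A0 = 9/8, A1 = 5/4, A2 = 3/4, so f_p = 9/8 + 3*x^2/4 + 5*x/4.

f = 9/8 + 3*x**2/4 + 5*x/4 + C1*exp(2*x) + C2*x*exp(2*x)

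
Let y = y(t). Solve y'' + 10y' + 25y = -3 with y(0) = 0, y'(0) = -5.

Characteristic equation r² + 10r + 25 = 0 has discriminant (10)² - 4·(25) = 0, so r = -5 is a repeated root.
Hence y_h = (C1 + C2*t)*exp(-5*t).
For the particular solution try y_p = A0. Substituting and matching coefficients of each power of t gives A0 = -3/25, so y_p = -3/25.
General solution: y = -3/25 + C1*exp(-5*t) + C2*t*exp(-5*t).
Apply the initial conditions: y(0) = -3/25 + C1 = 0 and y'(0) = C2 - 5*C1 = -5. Solving gives C1 = 3/25, C2 = -22/5.

y = -3/25 + 3*exp(-5*t)/25 - 22*t*exp(-5*t)/5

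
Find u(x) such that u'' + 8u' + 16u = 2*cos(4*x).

Characteristic equation r² + 8r + 16 = 0 has discriminant (8)² - 4·(16) = 0, so r = -4 is a repeated root.
Hence u_h = (C1 + C2*x)*exp(-4*x).
Try u_p = A*cos(4*x) + B*sin(4*x). Substituting and equating the coefficients of cos(4x) and sin(4x) gives A = 0, B = 1/16, so u_p = sin(4*x)/16.

u = sin(4*x)/16 + C1*exp(-4*x) + C2*x*exp(-4*x)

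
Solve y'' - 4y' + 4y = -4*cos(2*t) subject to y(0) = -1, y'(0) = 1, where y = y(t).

Characteristic equation r² - 4r + 4 = 0 has discriminant (-4)² - 4·(4) = 0, so r = 2 is a repeated root.
Hence y_h = (C1 + C2*t)*exp(2*t).
Try y_p = A*cos(2*t) + B*sin(2*t). Substituting and equating the coefficients of cos(2t) and sin(2t) gives A = 0, B = 1/2, so y_p = sin(2*t)/2.
General solution: y = sin(2*t)/2 + C1*exp(2*t) + C2*t*exp(2*t).
Apply the initial conditions: y(0) = C1 = -1 and y'(0) = 1 + C2 + 2*C1 = 1. Solving gives C1 = -1, C2 = 2.

y = sin(2*t)/2 - exp(2*t) + 2*t*exp(2*t)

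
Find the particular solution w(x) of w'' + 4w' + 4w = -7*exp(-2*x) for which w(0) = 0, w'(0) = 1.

Characteristic equation r² + 4r + 4 = 0 has discriminant (4)² - 4·(4) = 0, so r = -2 is a repeated root.
Hence w_h = (C1 + C2*x)*exp(-2*x).
Since exp(-2*x) solves the homogeneous equation (r = -2 is a root of multiplicity 2), multiply the trial by x^2. Try w_p = A*x^2*exp(-2*x). Substituting into the equation and dividing by exp(-2*x) gives A = -7/2, so w_p = -7*x^2*exp(-2*x)/2.
General solution: w = C1*exp(-2*x) - 7*x^2*exp(-2*x)/2 + C2*x*exp(-2*x).
Apply the initial conditions: w(0) = C1 = 0 and w'(0) = C2 - 2*C1 = 1. Solving gives C1 = 0, C2 = 1.

w = x*exp(-2*x) - 7*x**2*exp(-2*x)/2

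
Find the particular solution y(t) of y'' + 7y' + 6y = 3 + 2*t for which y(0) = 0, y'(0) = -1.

y = 1/9 - 2*exp(-t)/5 + t/3 + 13*exp(-6*t)/45

Characteristic equation r² + 7r + 6 = 0 factors as (r + 1)(r + 6) = 0, so r = -1, -6.
Hence y_h = C1*exp(-t) + C2*exp(-6*t).
For the particular solution try y_p = A0 + A1*t. Substituting and matching coefficients of each power of t gives A0 = 1/9, A1 = 1/3, so y_p = 1/9 + t/3.
General solution: y = 1/9 + t/3 + C1*exp(-t) + C2*exp(-6*t).
Apply the initial conditions: y(0) = 1/9 + C1 + C2 = 0 and y'(0) = 1/3 - C1 - 6*C2 = -1. Solving gives C1 = -2/5, C2 = 13/45.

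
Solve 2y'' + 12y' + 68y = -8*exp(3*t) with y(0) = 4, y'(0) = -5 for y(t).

Divide through by 2: y'' + 6y' + 34y = -4*exp(3*t).
Characteristic equation r² + 6r + 34 = 0 has discriminant (6)² - 4·(34) = -100 < 0, so r = -3 ± 5i.
Hence y_h = C1*cos(5*t)*exp(-3*t) + C2*exp(-3*t)*sin(5*t).
Try y_p = A*exp(3*t). Substituting into the equation and dividing by exp(3*t) gives A = -4/61, so y_p = -4*exp(3*t)/61.
General solution: y = -4*exp(3*t)/61 + C1*cos(5*t)*exp(-3*t) + C2*exp(-3*t)*sin(5*t).
Apply the initial conditions: y(0) = -4/61 + C1 = 4 and y'(0) = -12/61 - 3*C1 + 5*C2 = -5. Solving gives C1 = 248/61, C2 = 451/305.

y = -4*exp(3*t)/61 + 248*cos(5*t)*exp(-3*t)/61 + 451*exp(-3*t)*sin(5*t)/305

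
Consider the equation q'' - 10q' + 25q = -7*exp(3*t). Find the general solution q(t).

q = -7*exp(3*t)/4 + C1*exp(5*t) + C2*t*exp(5*t)

Characteristic equation r² - 10r + 25 = 0 has discriminant (-10)² - 4·(25) = 0, so r = 5 is a repeated root.
Hence q_h = (C1 + C2*t)*exp(5*t).
Try q_p = A*exp(3*t). Substituting into the equation and dividing by exp(3*t) gives A = -7/4, so q_p = -7*exp(3*t)/4.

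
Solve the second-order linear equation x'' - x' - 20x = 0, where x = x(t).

x = C1*exp(-4*t) + C2*exp(5*t)

Characteristic equation r² - r - 20 = 0 factors as (r + 4)(r - 5) = 0, so r = -4, 5.
Hence x_h = C1*exp(-4*t) + C2*exp(5*t).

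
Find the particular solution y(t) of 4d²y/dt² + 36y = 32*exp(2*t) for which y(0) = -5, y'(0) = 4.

Divide through by 4: y'' + 9y = 8*exp(2*t).
Characteristic equation r² + 9 = 0 has discriminant (0)² - 4·(9) = -36 < 0, so r = ± 3i.
Hence y_h = C1*cos(3*t) + C2*sin(3*t).
Try y_p = A*exp(2*t). Substituting into the equation and dividing by exp(2*t) gives A = 8/13, so y_p = 8*exp(2*t)/13.
General solution: y = 8*exp(2*t)/13 + C1*cos(3*t) + C2*sin(3*t).
Apply the initial conditions: y(0) = 8/13 + C1 = -5 and y'(0) = 16/13 + 3*C2 = 4. Solving gives C1 = -73/13, C2 = 12/13.

y = -73*cos(3*t)/13 + 8*exp(2*t)/13 + 12*sin(3*t)/13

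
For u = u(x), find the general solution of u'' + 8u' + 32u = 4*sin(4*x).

u = -cos(4*x)/10 + sin(4*x)/20 + C1*cos(4*x)*exp(-4*x) + C2*exp(-4*x)*sin(4*x)

Characteristic equation r² + 8r + 32 = 0 has discriminant (8)² - 4·(32) = -64 < 0, so r = -4 ± 4i.
Hence u_h = C1*cos(4*x)*exp(-4*x) + C2*exp(-4*x)*sin(4*x).
Try u_p = A*cos(4*x) + B*sin(4*x). Substituting and equating the coefficients of cos(4x) and sin(4x) gives A = -1/10, B = 1/20, so u_p = -cos(4*x)/10 + sin(4*x)/20.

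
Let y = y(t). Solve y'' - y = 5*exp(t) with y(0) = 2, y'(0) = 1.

y = exp(t)/4 + 7*exp(-t)/4 + 5*t*exp(t)/2

Characteristic equation r² - 1 = 0 factors as (r + 1)(r - 1) = 0, so r = -1, 1.
Hence y_h = C1*exp(-t) + C2*exp(t).
Since exp(t) solves the homogeneous equation (r = 1 is a root of multiplicity 1), multiply the trial by t. Try y_p = A*t*exp(t). Substituting into the equation and dividing by exp(t) gives A = 5/2, so y_p = 5*t*exp(t)/2.
General solution: y = C1*exp(-t) + C2*exp(t) + 5*t*exp(t)/2.
Apply the initial conditions: y(0) = C1 + C2 = 2 and y'(0) = 5/2 + C2 - C1 = 1. Solving gives C1 = 7/4, C2 = 1/4.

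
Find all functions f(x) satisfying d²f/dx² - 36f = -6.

Characteristic equation r² - 36 = 0 factors as (r - 6)(r + 6) = 0, so r = 6, -6.
Hence f_h = C1*exp(6*x) + C2*exp(-6*x).
For the particular solution try f_p = A0. Substituting and matching coefficients of each power of x gives A0 = 1/6, so f_p = 1/6.

f = 1/6 + C1*exp(6*x) + C2*exp(-6*x)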